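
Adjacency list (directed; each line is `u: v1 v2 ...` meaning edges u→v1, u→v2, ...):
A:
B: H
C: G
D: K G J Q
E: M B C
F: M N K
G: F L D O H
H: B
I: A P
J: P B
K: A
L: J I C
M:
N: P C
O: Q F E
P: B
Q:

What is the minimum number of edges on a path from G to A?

Level 0: G
Level 1: D, F, H, L, O
Level 2: B, C, E, I, J, K, M, N, Q
Level 3: A, P
A first appears at level 3.

3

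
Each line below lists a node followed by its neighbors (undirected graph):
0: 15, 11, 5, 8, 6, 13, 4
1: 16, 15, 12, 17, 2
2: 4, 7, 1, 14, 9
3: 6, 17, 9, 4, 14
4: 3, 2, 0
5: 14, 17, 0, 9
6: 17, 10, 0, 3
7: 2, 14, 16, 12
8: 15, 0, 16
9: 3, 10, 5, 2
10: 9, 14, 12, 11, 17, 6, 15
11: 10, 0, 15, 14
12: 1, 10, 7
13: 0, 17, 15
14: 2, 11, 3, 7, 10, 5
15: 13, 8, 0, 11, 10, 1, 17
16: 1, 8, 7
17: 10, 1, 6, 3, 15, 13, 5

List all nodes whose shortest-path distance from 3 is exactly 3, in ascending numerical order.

8, 12, 16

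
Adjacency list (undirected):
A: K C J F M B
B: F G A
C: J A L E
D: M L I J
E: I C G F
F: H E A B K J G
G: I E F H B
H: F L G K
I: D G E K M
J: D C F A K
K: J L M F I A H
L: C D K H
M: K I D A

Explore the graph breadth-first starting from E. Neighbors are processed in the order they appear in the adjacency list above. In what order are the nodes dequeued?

E I C G F D K M J A L H B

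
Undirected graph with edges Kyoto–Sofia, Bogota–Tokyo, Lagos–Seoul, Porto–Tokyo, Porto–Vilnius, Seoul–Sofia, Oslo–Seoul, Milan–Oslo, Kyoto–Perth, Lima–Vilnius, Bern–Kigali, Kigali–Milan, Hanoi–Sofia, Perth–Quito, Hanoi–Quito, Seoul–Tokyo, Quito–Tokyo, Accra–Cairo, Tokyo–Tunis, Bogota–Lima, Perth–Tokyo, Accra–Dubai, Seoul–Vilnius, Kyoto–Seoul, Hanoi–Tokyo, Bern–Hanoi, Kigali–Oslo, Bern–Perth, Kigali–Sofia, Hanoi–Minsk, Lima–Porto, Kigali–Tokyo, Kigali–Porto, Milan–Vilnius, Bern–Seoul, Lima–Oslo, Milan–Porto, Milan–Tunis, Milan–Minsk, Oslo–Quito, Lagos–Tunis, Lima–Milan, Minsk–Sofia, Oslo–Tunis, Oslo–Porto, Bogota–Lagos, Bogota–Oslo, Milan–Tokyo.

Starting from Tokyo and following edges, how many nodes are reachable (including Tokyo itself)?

18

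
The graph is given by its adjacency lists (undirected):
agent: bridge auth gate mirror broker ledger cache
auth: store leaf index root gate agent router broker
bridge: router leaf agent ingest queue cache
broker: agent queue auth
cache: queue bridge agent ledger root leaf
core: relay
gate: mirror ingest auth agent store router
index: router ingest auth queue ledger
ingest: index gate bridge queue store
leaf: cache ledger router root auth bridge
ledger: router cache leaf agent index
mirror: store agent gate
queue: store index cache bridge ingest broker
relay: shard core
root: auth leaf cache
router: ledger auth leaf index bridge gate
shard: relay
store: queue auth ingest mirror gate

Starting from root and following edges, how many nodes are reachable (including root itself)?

BFS from root visits: root, auth, leaf, cache, store, index, gate, agent, router, broker, ledger, bridge, queue, ingest, mirror
Reachable nodes: 15 of 18 total.

15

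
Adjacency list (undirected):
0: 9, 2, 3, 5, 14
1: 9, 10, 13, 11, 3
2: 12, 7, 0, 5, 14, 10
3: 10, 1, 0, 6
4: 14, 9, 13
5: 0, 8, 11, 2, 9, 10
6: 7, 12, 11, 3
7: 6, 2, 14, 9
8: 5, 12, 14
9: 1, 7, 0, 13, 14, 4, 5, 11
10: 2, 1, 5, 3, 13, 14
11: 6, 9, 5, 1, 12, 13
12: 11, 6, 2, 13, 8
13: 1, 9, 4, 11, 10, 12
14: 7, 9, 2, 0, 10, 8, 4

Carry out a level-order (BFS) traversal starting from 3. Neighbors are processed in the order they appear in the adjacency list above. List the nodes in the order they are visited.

Visit 3; enqueue 10, 1, 0, 6 → queue [10, 1, 0, 6]
Visit 10; enqueue 2, 5, 13, 14 → queue [1, 0, 6, 2, 5, 13, 14]
Visit 1; enqueue 9, 11 → queue [0, 6, 2, 5, 13, 14, 9, 11]
Visit 0 → queue [6, 2, 5, 13, 14, 9, 11]
Visit 6; enqueue 7, 12 → queue [2, 5, 13, 14, 9, 11, 7, 12]
Visit 2 → queue [5, 13, 14, 9, 11, 7, 12]
Visit 5; enqueue 8 → queue [13, 14, 9, 11, 7, 12, 8]
Visit 13; enqueue 4 → queue [14, 9, 11, 7, 12, 8, 4]
Visit 14 → queue [9, 11, 7, 12, 8, 4]
Visit 9 → queue [11, 7, 12, 8, 4]
Visit 11 → queue [7, 12, 8, 4]
Visit 7 → queue [12, 8, 4]
Visit 12 → queue [8, 4]
Visit 8 → queue [4]
Visit 4 → queue []

3 → 10 → 1 → 0 → 6 → 2 → 5 → 13 → 14 → 9 → 11 → 7 → 12 → 8 → 4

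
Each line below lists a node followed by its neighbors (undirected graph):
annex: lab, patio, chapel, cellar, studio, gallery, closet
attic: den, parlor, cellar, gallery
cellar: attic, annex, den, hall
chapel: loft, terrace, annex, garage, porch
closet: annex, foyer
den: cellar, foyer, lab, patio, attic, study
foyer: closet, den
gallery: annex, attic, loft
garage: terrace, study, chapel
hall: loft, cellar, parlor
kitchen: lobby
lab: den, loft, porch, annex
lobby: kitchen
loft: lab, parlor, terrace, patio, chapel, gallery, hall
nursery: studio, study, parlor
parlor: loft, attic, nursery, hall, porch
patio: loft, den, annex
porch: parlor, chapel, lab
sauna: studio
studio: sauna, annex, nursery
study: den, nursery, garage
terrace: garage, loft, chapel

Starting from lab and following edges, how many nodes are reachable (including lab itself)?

BFS from lab visits: lab, porch, loft, den, annex, parlor, chapel, terrace, patio, hall, gallery, study, foyer, cellar, attic, studio, closet, nursery, garage, sauna
Reachable nodes: 20 of 22 total.

20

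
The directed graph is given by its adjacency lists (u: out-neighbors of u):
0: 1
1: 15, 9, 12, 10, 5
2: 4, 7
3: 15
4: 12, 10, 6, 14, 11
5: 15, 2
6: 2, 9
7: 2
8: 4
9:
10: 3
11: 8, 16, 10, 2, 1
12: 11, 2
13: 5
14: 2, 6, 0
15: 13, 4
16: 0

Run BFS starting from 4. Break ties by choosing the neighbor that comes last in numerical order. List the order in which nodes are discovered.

Visit 4; enqueue 14, 12, 11, 10, 6 → queue [14, 12, 11, 10, 6]
Visit 14; enqueue 2, 0 → queue [12, 11, 10, 6, 2, 0]
Visit 12 → queue [11, 10, 6, 2, 0]
Visit 11; enqueue 16, 8, 1 → queue [10, 6, 2, 0, 16, 8, 1]
Visit 10; enqueue 3 → queue [6, 2, 0, 16, 8, 1, 3]
Visit 6; enqueue 9 → queue [2, 0, 16, 8, 1, 3, 9]
Visit 2; enqueue 7 → queue [0, 16, 8, 1, 3, 9, 7]
Visit 0 → queue [16, 8, 1, 3, 9, 7]
Visit 16 → queue [8, 1, 3, 9, 7]
Visit 8 → queue [1, 3, 9, 7]
Visit 1; enqueue 15, 5 → queue [3, 9, 7, 15, 5]
Visit 3 → queue [9, 7, 15, 5]
Visit 9 → queue [7, 15, 5]
Visit 7 → queue [15, 5]
Visit 15; enqueue 13 → queue [5, 13]
Visit 5 → queue [13]
Visit 13 → queue []

4 14 12 11 10 6 2 0 16 8 1 3 9 7 15 5 13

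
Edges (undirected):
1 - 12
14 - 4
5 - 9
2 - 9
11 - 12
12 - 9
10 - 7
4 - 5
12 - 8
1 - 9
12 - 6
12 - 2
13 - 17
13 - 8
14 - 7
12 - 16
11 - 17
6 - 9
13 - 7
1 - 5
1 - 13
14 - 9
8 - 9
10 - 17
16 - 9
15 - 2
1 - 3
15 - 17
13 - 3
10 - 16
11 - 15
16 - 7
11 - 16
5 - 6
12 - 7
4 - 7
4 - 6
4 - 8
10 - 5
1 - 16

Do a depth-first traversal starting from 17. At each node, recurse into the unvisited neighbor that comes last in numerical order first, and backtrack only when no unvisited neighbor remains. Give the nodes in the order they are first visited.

Visit 17
17 → 15
15 → 11
11 → 16
16 → 12
12 → 9
9 → 14
14 → 7
7 → 13
13 → 8
8 → 4
4 → 6
6 → 5
5 → 10
5 → 1
1 → 3
9 → 2

17, 15, 11, 16, 12, 9, 14, 7, 13, 8, 4, 6, 5, 10, 1, 3, 2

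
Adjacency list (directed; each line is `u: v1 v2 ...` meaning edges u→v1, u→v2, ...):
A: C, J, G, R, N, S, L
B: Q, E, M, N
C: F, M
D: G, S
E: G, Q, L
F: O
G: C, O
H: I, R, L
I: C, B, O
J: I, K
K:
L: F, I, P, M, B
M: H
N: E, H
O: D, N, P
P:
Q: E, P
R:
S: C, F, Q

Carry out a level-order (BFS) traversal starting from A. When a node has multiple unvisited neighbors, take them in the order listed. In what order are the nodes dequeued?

A -> C -> J -> G -> R -> N -> S -> L -> F -> M -> I -> K -> O -> E -> H -> Q -> P -> B -> D

Visit A; enqueue C, J, G, R, N, S, L → queue [C, J, G, R, N, S, L]
Visit C; enqueue F, M → queue [J, G, R, N, S, L, F, M]
Visit J; enqueue I, K → queue [G, R, N, S, L, F, M, I, K]
Visit G; enqueue O → queue [R, N, S, L, F, M, I, K, O]
Visit R → queue [N, S, L, F, M, I, K, O]
Visit N; enqueue E, H → queue [S, L, F, M, I, K, O, E, H]
Visit S; enqueue Q → queue [L, F, M, I, K, O, E, H, Q]
Visit L; enqueue P, B → queue [F, M, I, K, O, E, H, Q, P, B]
Visit F → queue [M, I, K, O, E, H, Q, P, B]
Visit M → queue [I, K, O, E, H, Q, P, B]
Visit I → queue [K, O, E, H, Q, P, B]
Visit K → queue [O, E, H, Q, P, B]
Visit O; enqueue D → queue [E, H, Q, P, B, D]
Visit E → queue [H, Q, P, B, D]
Visit H → queue [Q, P, B, D]
Visit Q → queue [P, B, D]
Visit P → queue [B, D]
Visit B → queue [D]
Visit D → queue []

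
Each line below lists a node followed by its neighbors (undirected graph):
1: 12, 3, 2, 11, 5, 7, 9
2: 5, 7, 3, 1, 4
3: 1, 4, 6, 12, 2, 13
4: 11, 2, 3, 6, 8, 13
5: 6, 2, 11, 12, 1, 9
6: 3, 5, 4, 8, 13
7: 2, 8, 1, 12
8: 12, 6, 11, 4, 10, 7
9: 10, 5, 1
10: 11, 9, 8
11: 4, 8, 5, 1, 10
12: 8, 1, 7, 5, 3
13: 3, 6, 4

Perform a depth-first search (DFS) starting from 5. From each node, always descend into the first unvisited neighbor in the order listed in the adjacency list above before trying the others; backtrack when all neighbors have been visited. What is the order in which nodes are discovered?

5, 6, 3, 1, 12, 8, 11, 4, 2, 7, 13, 10, 9

Visit 5
5 → 6
6 → 3
3 → 1
1 → 12
12 → 8
8 → 11
11 → 4
4 → 2
2 → 7
4 → 13
11 → 10
10 → 9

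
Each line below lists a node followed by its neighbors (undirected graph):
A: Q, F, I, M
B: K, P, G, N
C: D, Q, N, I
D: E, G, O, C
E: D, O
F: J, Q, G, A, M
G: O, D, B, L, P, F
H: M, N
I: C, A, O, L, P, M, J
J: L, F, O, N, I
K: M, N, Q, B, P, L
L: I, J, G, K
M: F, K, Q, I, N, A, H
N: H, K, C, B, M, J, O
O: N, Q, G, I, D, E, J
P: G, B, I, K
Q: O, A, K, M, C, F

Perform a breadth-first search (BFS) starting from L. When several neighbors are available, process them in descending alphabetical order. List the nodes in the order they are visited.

L → K → J → I → G → Q → P → N → M → B → O → F → C → A → D → H → E

Visit L; enqueue K, J, I, G → queue [K, J, I, G]
Visit K; enqueue Q, P, N, M, B → queue [J, I, G, Q, P, N, M, B]
Visit J; enqueue O, F → queue [I, G, Q, P, N, M, B, O, F]
Visit I; enqueue C, A → queue [G, Q, P, N, M, B, O, F, C, A]
Visit G; enqueue D → queue [Q, P, N, M, B, O, F, C, A, D]
Visit Q → queue [P, N, M, B, O, F, C, A, D]
Visit P → queue [N, M, B, O, F, C, A, D]
Visit N; enqueue H → queue [M, B, O, F, C, A, D, H]
Visit M → queue [B, O, F, C, A, D, H]
Visit B → queue [O, F, C, A, D, H]
Visit O; enqueue E → queue [F, C, A, D, H, E]
Visit F → queue [C, A, D, H, E]
Visit C → queue [A, D, H, E]
Visit A → queue [D, H, E]
Visit D → queue [H, E]
Visit H → queue [E]
Visit E → queue []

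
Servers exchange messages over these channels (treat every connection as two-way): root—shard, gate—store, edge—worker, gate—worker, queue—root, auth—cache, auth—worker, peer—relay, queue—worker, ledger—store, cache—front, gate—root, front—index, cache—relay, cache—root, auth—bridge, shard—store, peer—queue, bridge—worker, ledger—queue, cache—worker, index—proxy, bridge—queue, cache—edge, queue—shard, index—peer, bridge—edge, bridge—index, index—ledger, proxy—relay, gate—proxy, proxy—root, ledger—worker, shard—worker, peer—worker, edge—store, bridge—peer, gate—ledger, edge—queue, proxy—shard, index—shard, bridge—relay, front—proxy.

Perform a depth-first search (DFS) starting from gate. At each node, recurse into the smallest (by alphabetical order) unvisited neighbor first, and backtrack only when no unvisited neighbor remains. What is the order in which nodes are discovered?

Visit gate
gate → ledger
ledger → index
index → bridge
bridge → auth
auth → cache
cache → edge
edge → queue
queue → peer
peer → relay
relay → proxy
proxy → front
proxy → root
root → shard
shard → store
shard → worker

gate, ledger, index, bridge, auth, cache, edge, queue, peer, relay, proxy, front, root, shard, store, worker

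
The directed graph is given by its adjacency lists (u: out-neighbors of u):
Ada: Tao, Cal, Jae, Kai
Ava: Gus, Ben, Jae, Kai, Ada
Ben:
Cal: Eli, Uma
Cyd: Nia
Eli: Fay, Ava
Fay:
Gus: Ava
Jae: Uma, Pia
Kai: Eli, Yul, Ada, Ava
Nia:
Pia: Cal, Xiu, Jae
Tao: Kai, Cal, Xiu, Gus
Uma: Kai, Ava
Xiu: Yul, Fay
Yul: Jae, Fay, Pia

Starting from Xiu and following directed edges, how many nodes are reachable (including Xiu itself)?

BFS from Xiu visits: Xiu, Yul, Fay, Jae, Pia, Uma, Cal, Kai, Ava, Eli, Ada, Gus, Ben, Tao
Reachable nodes: 14 of 16 total.

14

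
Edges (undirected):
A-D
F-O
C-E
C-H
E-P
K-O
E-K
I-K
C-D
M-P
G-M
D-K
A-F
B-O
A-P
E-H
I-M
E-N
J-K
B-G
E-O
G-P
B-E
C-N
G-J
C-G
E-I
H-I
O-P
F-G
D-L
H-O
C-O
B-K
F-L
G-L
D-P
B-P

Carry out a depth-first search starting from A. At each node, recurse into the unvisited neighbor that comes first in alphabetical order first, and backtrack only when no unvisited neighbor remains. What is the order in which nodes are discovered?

A → D → C → E → B → G → F → L → O → H → I → K → J → M → P → N

Visit A
A → D
D → C
C → E
E → B
B → G
G → F
F → L
F → O
O → H
H → I
I → K
K → J
I → M
M → P
E → N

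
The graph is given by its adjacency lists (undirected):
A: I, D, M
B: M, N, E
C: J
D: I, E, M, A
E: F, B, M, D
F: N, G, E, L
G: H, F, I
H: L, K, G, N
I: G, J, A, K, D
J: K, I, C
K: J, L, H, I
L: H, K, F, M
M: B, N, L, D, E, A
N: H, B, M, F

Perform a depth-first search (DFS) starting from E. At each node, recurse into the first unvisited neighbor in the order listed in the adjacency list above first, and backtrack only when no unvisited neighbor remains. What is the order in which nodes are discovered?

Visit E
E → F
F → N
N → H
H → L
L → K
K → J
J → I
I → G
I → A
A → D
D → M
M → B
J → C

E F N H L K J I G A D M B C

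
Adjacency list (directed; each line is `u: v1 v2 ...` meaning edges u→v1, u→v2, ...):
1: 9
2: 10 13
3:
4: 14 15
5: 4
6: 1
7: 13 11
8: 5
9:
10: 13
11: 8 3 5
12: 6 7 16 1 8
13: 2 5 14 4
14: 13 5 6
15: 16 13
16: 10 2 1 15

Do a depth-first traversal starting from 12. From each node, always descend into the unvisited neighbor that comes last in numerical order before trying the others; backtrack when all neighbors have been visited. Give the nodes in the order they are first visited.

12 → 16 → 15 → 13 → 14 → 6 → 1 → 9 → 5 → 4 → 2 → 10 → 8 → 7 → 11 → 3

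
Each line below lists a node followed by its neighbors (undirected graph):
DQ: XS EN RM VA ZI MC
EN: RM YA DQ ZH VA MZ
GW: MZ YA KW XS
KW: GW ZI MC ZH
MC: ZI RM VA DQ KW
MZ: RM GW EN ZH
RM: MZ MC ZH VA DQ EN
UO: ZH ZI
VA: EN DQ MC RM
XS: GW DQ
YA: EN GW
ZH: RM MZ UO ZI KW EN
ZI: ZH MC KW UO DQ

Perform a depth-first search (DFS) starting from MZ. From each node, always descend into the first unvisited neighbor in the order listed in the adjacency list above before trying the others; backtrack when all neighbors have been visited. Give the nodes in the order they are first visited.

MZ → RM → MC → ZI → ZH → UO → KW → GW → YA → EN → DQ → XS → VA

Visit MZ
MZ → RM
RM → MC
MC → ZI
ZI → ZH
ZH → UO
ZH → KW
KW → GW
GW → YA
YA → EN
EN → DQ
DQ → XS
DQ → VA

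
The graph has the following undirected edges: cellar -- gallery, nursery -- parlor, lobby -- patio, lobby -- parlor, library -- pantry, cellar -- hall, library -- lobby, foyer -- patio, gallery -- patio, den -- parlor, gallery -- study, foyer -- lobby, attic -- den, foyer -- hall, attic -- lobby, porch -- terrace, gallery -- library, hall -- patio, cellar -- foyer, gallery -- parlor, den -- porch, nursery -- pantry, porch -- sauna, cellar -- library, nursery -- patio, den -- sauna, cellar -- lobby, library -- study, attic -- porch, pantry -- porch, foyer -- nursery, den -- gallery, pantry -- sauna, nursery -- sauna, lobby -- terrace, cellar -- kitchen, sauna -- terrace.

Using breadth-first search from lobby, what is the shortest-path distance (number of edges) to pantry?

2

Level 0: lobby
Level 1: attic, cellar, foyer, library, parlor, patio, terrace
Level 2: den, gallery, hall, kitchen, nursery, pantry, porch, sauna, study
pantry first appears at level 2.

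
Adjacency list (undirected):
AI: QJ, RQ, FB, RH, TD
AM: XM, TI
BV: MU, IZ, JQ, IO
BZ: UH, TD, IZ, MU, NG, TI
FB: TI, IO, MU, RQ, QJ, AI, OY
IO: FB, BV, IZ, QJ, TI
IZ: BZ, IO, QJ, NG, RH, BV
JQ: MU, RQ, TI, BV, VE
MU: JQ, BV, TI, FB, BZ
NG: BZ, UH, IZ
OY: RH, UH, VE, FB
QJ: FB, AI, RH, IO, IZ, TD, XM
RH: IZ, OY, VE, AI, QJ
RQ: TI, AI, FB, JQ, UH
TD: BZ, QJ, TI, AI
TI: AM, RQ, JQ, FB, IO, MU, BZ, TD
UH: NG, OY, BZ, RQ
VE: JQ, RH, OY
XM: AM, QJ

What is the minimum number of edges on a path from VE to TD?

3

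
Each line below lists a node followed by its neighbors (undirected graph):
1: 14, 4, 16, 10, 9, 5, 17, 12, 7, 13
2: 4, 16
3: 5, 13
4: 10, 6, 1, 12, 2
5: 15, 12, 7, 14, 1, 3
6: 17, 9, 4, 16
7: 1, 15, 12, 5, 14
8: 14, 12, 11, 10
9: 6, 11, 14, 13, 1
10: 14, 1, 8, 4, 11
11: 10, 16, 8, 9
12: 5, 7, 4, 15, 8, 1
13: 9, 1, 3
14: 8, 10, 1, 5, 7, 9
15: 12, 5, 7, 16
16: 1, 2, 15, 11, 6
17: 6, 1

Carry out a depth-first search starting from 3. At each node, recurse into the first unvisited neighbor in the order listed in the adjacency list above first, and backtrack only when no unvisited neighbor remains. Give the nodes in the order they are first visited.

3, 5, 15, 12, 7, 1, 14, 8, 11, 10, 4, 6, 17, 9, 13, 16, 2

Visit 3
3 → 5
5 → 15
15 → 12
12 → 7
7 → 1
1 → 14
14 → 8
8 → 11
11 → 10
10 → 4
4 → 6
6 → 17
6 → 9
9 → 13
6 → 16
16 → 2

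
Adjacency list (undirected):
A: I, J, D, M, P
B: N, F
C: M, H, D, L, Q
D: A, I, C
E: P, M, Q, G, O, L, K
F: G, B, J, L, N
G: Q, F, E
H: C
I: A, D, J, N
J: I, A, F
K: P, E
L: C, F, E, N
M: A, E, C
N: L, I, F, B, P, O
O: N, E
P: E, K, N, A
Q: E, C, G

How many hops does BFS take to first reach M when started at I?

Level 0: I
Level 1: A, D, J, N
Level 2: B, C, F, L, M, O, P
Level 3: E, G, H, K, Q
M first appears at level 2.

2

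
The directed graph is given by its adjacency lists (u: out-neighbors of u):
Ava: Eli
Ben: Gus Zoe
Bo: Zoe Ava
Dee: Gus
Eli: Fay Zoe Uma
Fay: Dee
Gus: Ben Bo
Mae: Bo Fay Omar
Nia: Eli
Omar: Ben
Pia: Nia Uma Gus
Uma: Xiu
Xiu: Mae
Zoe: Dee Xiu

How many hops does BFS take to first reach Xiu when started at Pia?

2

Level 0: Pia
Level 1: Gus, Nia, Uma
Level 2: Ben, Bo, Eli, Xiu
Level 3: Ava, Fay, Mae, Zoe
Level 4: Dee, Omar
Xiu first appears at level 2.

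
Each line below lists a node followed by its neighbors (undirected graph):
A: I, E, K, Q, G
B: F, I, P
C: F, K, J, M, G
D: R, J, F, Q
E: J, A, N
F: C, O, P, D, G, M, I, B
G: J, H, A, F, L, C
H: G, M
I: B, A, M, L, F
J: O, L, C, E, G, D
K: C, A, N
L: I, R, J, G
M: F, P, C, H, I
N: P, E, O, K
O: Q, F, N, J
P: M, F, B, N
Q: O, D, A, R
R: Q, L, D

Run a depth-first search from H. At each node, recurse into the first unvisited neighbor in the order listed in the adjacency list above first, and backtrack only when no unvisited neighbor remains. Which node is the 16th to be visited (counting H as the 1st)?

N

Visit H
H → G
G → J
J → O
O → Q
Q → D
D → R
R → L
L → I
I → B
B → F
F → C
C → K
K → A
A → E
E → N
N → P
P → M

Visit order: H, G, J, O, Q, D, R, L, I, B, F, C, K, A, E, N, P, M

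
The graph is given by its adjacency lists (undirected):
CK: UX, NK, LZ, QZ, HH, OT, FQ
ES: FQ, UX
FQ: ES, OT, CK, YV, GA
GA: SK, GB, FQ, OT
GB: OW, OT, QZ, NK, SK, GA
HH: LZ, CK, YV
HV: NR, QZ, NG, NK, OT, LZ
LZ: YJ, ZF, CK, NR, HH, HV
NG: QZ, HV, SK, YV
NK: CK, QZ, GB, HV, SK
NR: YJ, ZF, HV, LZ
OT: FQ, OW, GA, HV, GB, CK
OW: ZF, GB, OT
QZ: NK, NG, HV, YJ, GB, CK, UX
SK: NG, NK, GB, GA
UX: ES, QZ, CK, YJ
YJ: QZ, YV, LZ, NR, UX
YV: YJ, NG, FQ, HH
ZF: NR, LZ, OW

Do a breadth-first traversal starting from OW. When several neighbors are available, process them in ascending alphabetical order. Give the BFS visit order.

Visit OW; enqueue GB, OT, ZF → queue [GB, OT, ZF]
Visit GB; enqueue GA, NK, QZ, SK → queue [OT, ZF, GA, NK, QZ, SK]
Visit OT; enqueue CK, FQ, HV → queue [ZF, GA, NK, QZ, SK, CK, FQ, HV]
Visit ZF; enqueue LZ, NR → queue [GA, NK, QZ, SK, CK, FQ, HV, LZ, NR]
Visit GA → queue [NK, QZ, SK, CK, FQ, HV, LZ, NR]
Visit NK → queue [QZ, SK, CK, FQ, HV, LZ, NR]
Visit QZ; enqueue NG, UX, YJ → queue [SK, CK, FQ, HV, LZ, NR, NG, UX, YJ]
Visit SK → queue [CK, FQ, HV, LZ, NR, NG, UX, YJ]
Visit CK; enqueue HH → queue [FQ, HV, LZ, NR, NG, UX, YJ, HH]
Visit FQ; enqueue ES, YV → queue [HV, LZ, NR, NG, UX, YJ, HH, ES, YV]
Visit HV → queue [LZ, NR, NG, UX, YJ, HH, ES, YV]
Visit LZ → queue [NR, NG, UX, YJ, HH, ES, YV]
Visit NR → queue [NG, UX, YJ, HH, ES, YV]
Visit NG → queue [UX, YJ, HH, ES, YV]
Visit UX → queue [YJ, HH, ES, YV]
Visit YJ → queue [HH, ES, YV]
Visit HH → queue [ES, YV]
Visit ES → queue [YV]
Visit YV → queue []

OW -> GB -> OT -> ZF -> GA -> NK -> QZ -> SK -> CK -> FQ -> HV -> LZ -> NR -> NG -> UX -> YJ -> HH -> ES -> YV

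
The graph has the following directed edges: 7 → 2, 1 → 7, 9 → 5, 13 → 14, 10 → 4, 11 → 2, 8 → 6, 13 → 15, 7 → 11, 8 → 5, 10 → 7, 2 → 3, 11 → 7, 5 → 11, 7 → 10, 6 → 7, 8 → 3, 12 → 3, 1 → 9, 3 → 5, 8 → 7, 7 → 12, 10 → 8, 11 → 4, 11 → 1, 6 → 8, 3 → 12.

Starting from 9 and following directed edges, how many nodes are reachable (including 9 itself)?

BFS from 9 visits: 9, 5, 11, 1, 2, 4, 7, 3, 10, 12, 8, 6
Reachable nodes: 12 of 15 total.

12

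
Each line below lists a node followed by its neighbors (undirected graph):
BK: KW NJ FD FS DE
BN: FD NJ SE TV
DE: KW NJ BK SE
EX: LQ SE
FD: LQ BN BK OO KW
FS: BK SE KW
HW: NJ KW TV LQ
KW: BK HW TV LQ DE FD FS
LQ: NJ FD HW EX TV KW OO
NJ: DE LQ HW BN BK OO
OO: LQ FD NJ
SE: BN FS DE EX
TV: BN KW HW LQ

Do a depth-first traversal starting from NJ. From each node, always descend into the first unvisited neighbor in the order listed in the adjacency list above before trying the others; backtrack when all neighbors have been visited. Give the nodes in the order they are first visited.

NJ, DE, KW, BK, FD, LQ, HW, TV, BN, SE, FS, EX, OO

Visit NJ
NJ → DE
DE → KW
KW → BK
BK → FD
FD → LQ
LQ → HW
HW → TV
TV → BN
BN → SE
SE → FS
SE → EX
LQ → OO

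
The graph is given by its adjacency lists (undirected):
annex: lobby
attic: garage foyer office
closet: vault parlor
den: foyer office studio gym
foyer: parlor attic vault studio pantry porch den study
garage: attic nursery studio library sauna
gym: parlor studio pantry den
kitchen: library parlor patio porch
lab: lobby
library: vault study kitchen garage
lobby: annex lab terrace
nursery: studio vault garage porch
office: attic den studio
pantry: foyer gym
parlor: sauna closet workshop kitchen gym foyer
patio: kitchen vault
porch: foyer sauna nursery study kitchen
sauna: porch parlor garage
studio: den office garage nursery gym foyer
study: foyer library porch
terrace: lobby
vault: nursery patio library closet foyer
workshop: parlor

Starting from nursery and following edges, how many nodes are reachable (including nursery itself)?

BFS from nursery visits: nursery, studio, vault, garage, porch, den, office, gym, foyer, patio, library, closet, attic, sauna, study, kitchen, parlor, pantry, workshop
Reachable nodes: 19 of 23 total.

19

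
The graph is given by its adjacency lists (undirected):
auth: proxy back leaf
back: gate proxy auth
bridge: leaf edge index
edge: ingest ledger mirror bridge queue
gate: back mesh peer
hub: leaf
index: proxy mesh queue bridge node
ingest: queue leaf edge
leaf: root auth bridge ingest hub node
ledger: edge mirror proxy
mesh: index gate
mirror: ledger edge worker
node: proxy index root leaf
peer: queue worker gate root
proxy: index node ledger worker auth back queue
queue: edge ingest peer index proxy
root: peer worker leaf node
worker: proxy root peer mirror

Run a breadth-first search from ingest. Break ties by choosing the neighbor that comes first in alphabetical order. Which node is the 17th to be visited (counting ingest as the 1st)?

mesh

Visit ingest; enqueue edge, leaf, queue → queue [edge, leaf, queue]
Visit edge; enqueue bridge, ledger, mirror → queue [leaf, queue, bridge, ledger, mirror]
Visit leaf; enqueue auth, hub, node, root → queue [queue, bridge, ledger, mirror, auth, hub, node, root]
Visit queue; enqueue index, peer, proxy → queue [bridge, ledger, mirror, auth, hub, node, root, index, peer, proxy]
Visit bridge → queue [ledger, mirror, auth, hub, node, root, index, peer, proxy]
Visit ledger → queue [mirror, auth, hub, node, root, index, peer, proxy]
Visit mirror; enqueue worker → queue [auth, hub, node, root, index, peer, proxy, worker]
Visit auth; enqueue back → queue [hub, node, root, index, peer, proxy, worker, back]
Visit hub → queue [node, root, index, peer, proxy, worker, back]
Visit node → queue [root, index, peer, proxy, worker, back]
Visit root → queue [index, peer, proxy, worker, back]
Visit index; enqueue mesh → queue [peer, proxy, worker, back, mesh]
Visit peer; enqueue gate → queue [proxy, worker, back, mesh, gate]
Visit proxy → queue [worker, back, mesh, gate]
Visit worker → queue [back, mesh, gate]
Visit back → queue [mesh, gate]
Visit mesh → queue [gate]
Visit gate → queue []

Visit order: ingest, edge, leaf, queue, bridge, ledger, mirror, auth, hub, node, root, index, peer, proxy, worker, back, mesh, gate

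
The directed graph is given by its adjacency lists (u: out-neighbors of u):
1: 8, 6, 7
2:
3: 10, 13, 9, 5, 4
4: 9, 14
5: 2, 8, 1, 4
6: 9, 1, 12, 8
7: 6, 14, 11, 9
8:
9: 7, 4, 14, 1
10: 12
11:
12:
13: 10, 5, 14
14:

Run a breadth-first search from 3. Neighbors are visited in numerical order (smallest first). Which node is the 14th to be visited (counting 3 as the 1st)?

Visit 3; enqueue 4, 5, 9, 10, 13 → queue [4, 5, 9, 10, 13]
Visit 4; enqueue 14 → queue [5, 9, 10, 13, 14]
Visit 5; enqueue 1, 2, 8 → queue [9, 10, 13, 14, 1, 2, 8]
Visit 9; enqueue 7 → queue [10, 13, 14, 1, 2, 8, 7]
Visit 10; enqueue 12 → queue [13, 14, 1, 2, 8, 7, 12]
Visit 13 → queue [14, 1, 2, 8, 7, 12]
Visit 14 → queue [1, 2, 8, 7, 12]
Visit 1; enqueue 6 → queue [2, 8, 7, 12, 6]
Visit 2 → queue [8, 7, 12, 6]
Visit 8 → queue [7, 12, 6]
Visit 7; enqueue 11 → queue [12, 6, 11]
Visit 12 → queue [6, 11]
Visit 6 → queue [11]
Visit 11 → queue []

Visit order: 3, 4, 5, 9, 10, 13, 14, 1, 2, 8, 7, 12, 6, 11

11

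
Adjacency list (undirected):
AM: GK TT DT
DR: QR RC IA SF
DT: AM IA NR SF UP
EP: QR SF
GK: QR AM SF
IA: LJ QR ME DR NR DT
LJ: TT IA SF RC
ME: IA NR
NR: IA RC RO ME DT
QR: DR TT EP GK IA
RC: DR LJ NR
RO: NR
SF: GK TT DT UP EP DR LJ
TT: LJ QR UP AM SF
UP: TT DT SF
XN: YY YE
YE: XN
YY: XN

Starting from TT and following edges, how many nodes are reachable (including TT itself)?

15

BFS from TT visits: TT, LJ, QR, UP, AM, SF, IA, RC, DR, EP, GK, DT, ME, NR, RO
Reachable nodes: 15 of 18 total.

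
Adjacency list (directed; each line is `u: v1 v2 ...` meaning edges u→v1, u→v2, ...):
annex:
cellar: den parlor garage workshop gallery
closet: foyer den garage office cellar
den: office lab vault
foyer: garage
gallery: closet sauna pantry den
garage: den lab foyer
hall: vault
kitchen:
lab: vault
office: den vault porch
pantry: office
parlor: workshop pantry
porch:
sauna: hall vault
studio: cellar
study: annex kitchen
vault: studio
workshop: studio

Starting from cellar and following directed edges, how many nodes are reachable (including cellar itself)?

16

BFS from cellar visits: cellar, workshop, parlor, garage, gallery, den, studio, pantry, lab, foyer, sauna, closet, vault, office, hall, porch
Reachable nodes: 16 of 19 total.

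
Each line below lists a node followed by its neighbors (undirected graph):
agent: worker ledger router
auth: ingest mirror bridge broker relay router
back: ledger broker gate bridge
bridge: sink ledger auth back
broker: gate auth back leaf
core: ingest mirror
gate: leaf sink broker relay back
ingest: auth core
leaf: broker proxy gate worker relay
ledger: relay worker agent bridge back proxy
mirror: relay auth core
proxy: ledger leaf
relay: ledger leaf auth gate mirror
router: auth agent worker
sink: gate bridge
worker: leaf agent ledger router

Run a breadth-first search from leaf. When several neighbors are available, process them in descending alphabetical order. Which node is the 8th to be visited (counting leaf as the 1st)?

Visit leaf; enqueue worker, relay, proxy, gate, broker → queue [worker, relay, proxy, gate, broker]
Visit worker; enqueue router, ledger, agent → queue [relay, proxy, gate, broker, router, ledger, agent]
Visit relay; enqueue mirror, auth → queue [proxy, gate, broker, router, ledger, agent, mirror, auth]
Visit proxy → queue [gate, broker, router, ledger, agent, mirror, auth]
Visit gate; enqueue sink, back → queue [broker, router, ledger, agent, mirror, auth, sink, back]
Visit broker → queue [router, ledger, agent, mirror, auth, sink, back]
Visit router → queue [ledger, agent, mirror, auth, sink, back]
Visit ledger; enqueue bridge → queue [agent, mirror, auth, sink, back, bridge]
Visit agent → queue [mirror, auth, sink, back, bridge]
Visit mirror; enqueue core → queue [auth, sink, back, bridge, core]
Visit auth; enqueue ingest → queue [sink, back, bridge, core, ingest]
Visit sink → queue [back, bridge, core, ingest]
Visit back → queue [bridge, core, ingest]
Visit bridge → queue [core, ingest]
Visit core → queue [ingest]
Visit ingest → queue []

Visit order: leaf, worker, relay, proxy, gate, broker, router, ledger, agent, mirror, auth, sink, back, bridge, core, ingest

ledger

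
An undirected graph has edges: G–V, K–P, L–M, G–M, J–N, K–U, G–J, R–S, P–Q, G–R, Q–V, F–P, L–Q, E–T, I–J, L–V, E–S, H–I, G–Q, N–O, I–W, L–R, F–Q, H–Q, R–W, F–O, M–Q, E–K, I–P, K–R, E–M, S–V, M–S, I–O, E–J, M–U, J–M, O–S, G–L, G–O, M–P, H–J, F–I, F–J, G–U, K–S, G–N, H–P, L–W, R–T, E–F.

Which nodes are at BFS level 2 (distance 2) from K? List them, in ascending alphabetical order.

F, G, H, I, J, L, M, O, Q, T, V, W

Level 0: K
Level 1: E, P, R, S, U
Level 2: F, G, H, I, J, L, M, O, Q, T, V, W
Level 3: N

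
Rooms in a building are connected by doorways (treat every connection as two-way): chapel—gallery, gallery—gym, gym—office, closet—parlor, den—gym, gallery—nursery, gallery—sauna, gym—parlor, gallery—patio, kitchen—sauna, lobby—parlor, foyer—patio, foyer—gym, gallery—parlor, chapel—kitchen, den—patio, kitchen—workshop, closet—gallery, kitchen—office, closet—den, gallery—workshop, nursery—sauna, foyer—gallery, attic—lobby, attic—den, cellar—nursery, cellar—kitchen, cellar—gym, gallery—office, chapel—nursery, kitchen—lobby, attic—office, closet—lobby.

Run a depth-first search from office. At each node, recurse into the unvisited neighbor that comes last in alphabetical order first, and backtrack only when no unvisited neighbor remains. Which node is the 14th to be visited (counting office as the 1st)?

patio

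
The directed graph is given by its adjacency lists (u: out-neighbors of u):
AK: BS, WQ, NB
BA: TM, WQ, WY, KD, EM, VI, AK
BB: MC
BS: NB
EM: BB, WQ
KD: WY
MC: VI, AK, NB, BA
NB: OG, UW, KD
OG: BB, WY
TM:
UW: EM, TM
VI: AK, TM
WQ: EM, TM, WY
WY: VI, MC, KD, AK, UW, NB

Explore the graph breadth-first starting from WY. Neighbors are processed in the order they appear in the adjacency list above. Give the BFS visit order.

WY -> VI -> MC -> KD -> AK -> UW -> NB -> TM -> BA -> BS -> WQ -> EM -> OG -> BB

Visit WY; enqueue VI, MC, KD, AK, UW, NB → queue [VI, MC, KD, AK, UW, NB]
Visit VI; enqueue TM → queue [MC, KD, AK, UW, NB, TM]
Visit MC; enqueue BA → queue [KD, AK, UW, NB, TM, BA]
Visit KD → queue [AK, UW, NB, TM, BA]
Visit AK; enqueue BS, WQ → queue [UW, NB, TM, BA, BS, WQ]
Visit UW; enqueue EM → queue [NB, TM, BA, BS, WQ, EM]
Visit NB; enqueue OG → queue [TM, BA, BS, WQ, EM, OG]
Visit TM → queue [BA, BS, WQ, EM, OG]
Visit BA → queue [BS, WQ, EM, OG]
Visit BS → queue [WQ, EM, OG]
Visit WQ → queue [EM, OG]
Visit EM; enqueue BB → queue [OG, BB]
Visit OG → queue [BB]
Visit BB → queue []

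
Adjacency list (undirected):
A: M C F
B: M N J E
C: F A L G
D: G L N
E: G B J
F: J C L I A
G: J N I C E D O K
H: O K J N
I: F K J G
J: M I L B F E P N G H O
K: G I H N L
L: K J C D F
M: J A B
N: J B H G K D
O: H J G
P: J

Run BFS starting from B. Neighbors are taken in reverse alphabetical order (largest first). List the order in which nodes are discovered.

B → N → M → J → E → K → H → G → D → A → P → O → L → I → F → C

Visit B; enqueue N, M, J, E → queue [N, M, J, E]
Visit N; enqueue K, H, G, D → queue [M, J, E, K, H, G, D]
Visit M; enqueue A → queue [J, E, K, H, G, D, A]
Visit J; enqueue P, O, L, I, F → queue [E, K, H, G, D, A, P, O, L, I, F]
Visit E → queue [K, H, G, D, A, P, O, L, I, F]
Visit K → queue [H, G, D, A, P, O, L, I, F]
Visit H → queue [G, D, A, P, O, L, I, F]
Visit G; enqueue C → queue [D, A, P, O, L, I, F, C]
Visit D → queue [A, P, O, L, I, F, C]
Visit A → queue [P, O, L, I, F, C]
Visit P → queue [O, L, I, F, C]
Visit O → queue [L, I, F, C]
Visit L → queue [I, F, C]
Visit I → queue [F, C]
Visit F → queue [C]
Visit C → queue []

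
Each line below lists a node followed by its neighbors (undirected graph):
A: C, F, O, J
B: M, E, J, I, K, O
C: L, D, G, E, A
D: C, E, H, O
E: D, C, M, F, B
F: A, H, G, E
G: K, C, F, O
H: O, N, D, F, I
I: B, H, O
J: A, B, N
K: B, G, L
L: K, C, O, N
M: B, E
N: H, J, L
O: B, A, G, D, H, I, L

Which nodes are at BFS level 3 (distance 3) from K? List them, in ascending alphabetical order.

A, D, H

Level 0: K
Level 1: B, G, L
Level 2: C, E, F, I, J, M, N, O
Level 3: A, D, H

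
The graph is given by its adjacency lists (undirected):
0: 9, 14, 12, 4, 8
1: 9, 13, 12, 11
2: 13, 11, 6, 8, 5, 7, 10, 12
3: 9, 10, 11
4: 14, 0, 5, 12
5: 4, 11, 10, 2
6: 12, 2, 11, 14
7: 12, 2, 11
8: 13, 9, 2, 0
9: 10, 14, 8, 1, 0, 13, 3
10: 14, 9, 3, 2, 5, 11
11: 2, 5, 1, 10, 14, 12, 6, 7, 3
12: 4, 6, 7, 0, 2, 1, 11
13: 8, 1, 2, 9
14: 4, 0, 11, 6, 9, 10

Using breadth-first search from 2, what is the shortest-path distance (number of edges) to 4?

2

Level 0: 2
Level 1: 5, 6, 7, 8, 10, 11, 12, 13
Level 2: 0, 1, 3, 4, 9, 14
4 first appears at level 2.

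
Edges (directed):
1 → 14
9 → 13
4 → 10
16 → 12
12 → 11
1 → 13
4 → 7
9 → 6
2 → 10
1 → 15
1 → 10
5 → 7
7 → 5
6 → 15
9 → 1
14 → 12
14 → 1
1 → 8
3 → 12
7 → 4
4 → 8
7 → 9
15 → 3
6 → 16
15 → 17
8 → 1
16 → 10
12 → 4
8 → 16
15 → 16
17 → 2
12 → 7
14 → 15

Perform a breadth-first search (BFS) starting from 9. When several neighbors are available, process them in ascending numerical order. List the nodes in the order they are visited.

9 1 6 13 8 10 14 15 16 12 3 17 4 7 11 2 5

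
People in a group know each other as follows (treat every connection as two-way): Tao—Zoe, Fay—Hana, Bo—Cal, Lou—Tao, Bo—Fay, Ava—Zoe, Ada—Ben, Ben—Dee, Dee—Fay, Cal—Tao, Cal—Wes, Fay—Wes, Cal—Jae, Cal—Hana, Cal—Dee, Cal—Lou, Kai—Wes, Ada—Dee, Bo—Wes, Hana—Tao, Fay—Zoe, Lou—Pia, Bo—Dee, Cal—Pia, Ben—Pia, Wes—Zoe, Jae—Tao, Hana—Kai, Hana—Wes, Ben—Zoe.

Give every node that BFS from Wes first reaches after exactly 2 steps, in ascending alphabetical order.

Level 0: Wes
Level 1: Bo, Cal, Fay, Hana, Kai, Zoe
Level 2: Ava, Ben, Dee, Jae, Lou, Pia, Tao
Level 3: Ada

Ava, Ben, Dee, Jae, Lou, Pia, Tao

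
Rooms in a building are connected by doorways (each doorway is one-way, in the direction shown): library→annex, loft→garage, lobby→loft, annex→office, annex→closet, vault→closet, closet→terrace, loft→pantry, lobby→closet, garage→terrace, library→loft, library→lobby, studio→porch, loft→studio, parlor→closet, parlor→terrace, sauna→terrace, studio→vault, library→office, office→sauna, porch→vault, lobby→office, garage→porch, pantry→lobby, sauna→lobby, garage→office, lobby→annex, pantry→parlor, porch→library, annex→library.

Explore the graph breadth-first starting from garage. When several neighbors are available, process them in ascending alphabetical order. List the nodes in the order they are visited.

garage → office → porch → terrace → sauna → library → vault → lobby → annex → loft → closet → pantry → studio → parlor

Visit garage; enqueue office, porch, terrace → queue [office, porch, terrace]
Visit office; enqueue sauna → queue [porch, terrace, sauna]
Visit porch; enqueue library, vault → queue [terrace, sauna, library, vault]
Visit terrace → queue [sauna, library, vault]
Visit sauna; enqueue lobby → queue [library, vault, lobby]
Visit library; enqueue annex, loft → queue [vault, lobby, annex, loft]
Visit vault; enqueue closet → queue [lobby, annex, loft, closet]
Visit lobby → queue [annex, loft, closet]
Visit annex → queue [loft, closet]
Visit loft; enqueue pantry, studio → queue [closet, pantry, studio]
Visit closet → queue [pantry, studio]
Visit pantry; enqueue parlor → queue [studio, parlor]
Visit studio → queue [parlor]
Visit parlor → queue []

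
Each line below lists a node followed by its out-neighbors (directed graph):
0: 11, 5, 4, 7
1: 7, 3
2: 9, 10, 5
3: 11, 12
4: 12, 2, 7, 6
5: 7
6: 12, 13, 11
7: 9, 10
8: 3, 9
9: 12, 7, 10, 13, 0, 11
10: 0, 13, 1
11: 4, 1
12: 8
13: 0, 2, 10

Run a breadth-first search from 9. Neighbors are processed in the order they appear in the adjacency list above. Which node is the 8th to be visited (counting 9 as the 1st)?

8

Visit 9; enqueue 12, 7, 10, 13, 0, 11 → queue [12, 7, 10, 13, 0, 11]
Visit 12; enqueue 8 → queue [7, 10, 13, 0, 11, 8]
Visit 7 → queue [10, 13, 0, 11, 8]
Visit 10; enqueue 1 → queue [13, 0, 11, 8, 1]
Visit 13; enqueue 2 → queue [0, 11, 8, 1, 2]
Visit 0; enqueue 5, 4 → queue [11, 8, 1, 2, 5, 4]
Visit 11 → queue [8, 1, 2, 5, 4]
Visit 8; enqueue 3 → queue [1, 2, 5, 4, 3]
Visit 1 → queue [2, 5, 4, 3]
Visit 2 → queue [5, 4, 3]
Visit 5 → queue [4, 3]
Visit 4; enqueue 6 → queue [3, 6]
Visit 3 → queue [6]
Visit 6 → queue []

Visit order: 9, 12, 7, 10, 13, 0, 11, 8, 1, 2, 5, 4, 3, 6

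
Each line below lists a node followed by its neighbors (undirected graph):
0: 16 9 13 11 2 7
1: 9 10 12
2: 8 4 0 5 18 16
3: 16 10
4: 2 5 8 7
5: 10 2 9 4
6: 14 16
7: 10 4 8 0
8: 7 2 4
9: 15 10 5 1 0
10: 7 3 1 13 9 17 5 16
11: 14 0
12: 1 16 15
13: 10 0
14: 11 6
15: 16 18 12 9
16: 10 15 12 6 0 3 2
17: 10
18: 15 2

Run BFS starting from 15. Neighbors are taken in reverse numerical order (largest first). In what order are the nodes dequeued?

15 -> 18 -> 16 -> 12 -> 9 -> 2 -> 10 -> 6 -> 3 -> 0 -> 1 -> 5 -> 8 -> 4 -> 17 -> 13 -> 7 -> 14 -> 11

Visit 15; enqueue 18, 16, 12, 9 → queue [18, 16, 12, 9]
Visit 18; enqueue 2 → queue [16, 12, 9, 2]
Visit 16; enqueue 10, 6, 3, 0 → queue [12, 9, 2, 10, 6, 3, 0]
Visit 12; enqueue 1 → queue [9, 2, 10, 6, 3, 0, 1]
Visit 9; enqueue 5 → queue [2, 10, 6, 3, 0, 1, 5]
Visit 2; enqueue 8, 4 → queue [10, 6, 3, 0, 1, 5, 8, 4]
Visit 10; enqueue 17, 13, 7 → queue [6, 3, 0, 1, 5, 8, 4, 17, 13, 7]
Visit 6; enqueue 14 → queue [3, 0, 1, 5, 8, 4, 17, 13, 7, 14]
Visit 3 → queue [0, 1, 5, 8, 4, 17, 13, 7, 14]
Visit 0; enqueue 11 → queue [1, 5, 8, 4, 17, 13, 7, 14, 11]
Visit 1 → queue [5, 8, 4, 17, 13, 7, 14, 11]
Visit 5 → queue [8, 4, 17, 13, 7, 14, 11]
Visit 8 → queue [4, 17, 13, 7, 14, 11]
Visit 4 → queue [17, 13, 7, 14, 11]
Visit 17 → queue [13, 7, 14, 11]
Visit 13 → queue [7, 14, 11]
Visit 7 → queue [14, 11]
Visit 14 → queue [11]
Visit 11 → queue []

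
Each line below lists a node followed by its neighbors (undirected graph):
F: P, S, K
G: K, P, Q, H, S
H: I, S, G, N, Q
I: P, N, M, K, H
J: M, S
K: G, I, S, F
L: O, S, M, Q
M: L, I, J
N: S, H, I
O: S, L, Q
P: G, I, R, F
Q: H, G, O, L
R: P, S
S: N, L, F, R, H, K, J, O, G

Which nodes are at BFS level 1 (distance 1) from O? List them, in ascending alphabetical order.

Level 0: O
Level 1: L, Q, S
Level 2: F, G, H, J, K, M, N, R
Level 3: I, P

L, Q, S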